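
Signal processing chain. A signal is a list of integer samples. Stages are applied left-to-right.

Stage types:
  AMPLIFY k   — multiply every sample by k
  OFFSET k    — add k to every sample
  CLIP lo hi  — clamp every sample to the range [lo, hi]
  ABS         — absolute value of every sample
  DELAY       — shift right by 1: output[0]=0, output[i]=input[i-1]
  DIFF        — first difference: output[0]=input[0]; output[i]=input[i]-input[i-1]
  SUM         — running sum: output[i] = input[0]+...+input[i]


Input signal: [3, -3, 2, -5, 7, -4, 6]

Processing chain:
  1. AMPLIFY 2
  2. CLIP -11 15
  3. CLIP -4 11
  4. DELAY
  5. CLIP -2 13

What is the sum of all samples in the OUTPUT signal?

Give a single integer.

Input: [3, -3, 2, -5, 7, -4, 6]
Stage 1 (AMPLIFY 2): 3*2=6, -3*2=-6, 2*2=4, -5*2=-10, 7*2=14, -4*2=-8, 6*2=12 -> [6, -6, 4, -10, 14, -8, 12]
Stage 2 (CLIP -11 15): clip(6,-11,15)=6, clip(-6,-11,15)=-6, clip(4,-11,15)=4, clip(-10,-11,15)=-10, clip(14,-11,15)=14, clip(-8,-11,15)=-8, clip(12,-11,15)=12 -> [6, -6, 4, -10, 14, -8, 12]
Stage 3 (CLIP -4 11): clip(6,-4,11)=6, clip(-6,-4,11)=-4, clip(4,-4,11)=4, clip(-10,-4,11)=-4, clip(14,-4,11)=11, clip(-8,-4,11)=-4, clip(12,-4,11)=11 -> [6, -4, 4, -4, 11, -4, 11]
Stage 4 (DELAY): [0, 6, -4, 4, -4, 11, -4] = [0, 6, -4, 4, -4, 11, -4] -> [0, 6, -4, 4, -4, 11, -4]
Stage 5 (CLIP -2 13): clip(0,-2,13)=0, clip(6,-2,13)=6, clip(-4,-2,13)=-2, clip(4,-2,13)=4, clip(-4,-2,13)=-2, clip(11,-2,13)=11, clip(-4,-2,13)=-2 -> [0, 6, -2, 4, -2, 11, -2]
Output sum: 15

Answer: 15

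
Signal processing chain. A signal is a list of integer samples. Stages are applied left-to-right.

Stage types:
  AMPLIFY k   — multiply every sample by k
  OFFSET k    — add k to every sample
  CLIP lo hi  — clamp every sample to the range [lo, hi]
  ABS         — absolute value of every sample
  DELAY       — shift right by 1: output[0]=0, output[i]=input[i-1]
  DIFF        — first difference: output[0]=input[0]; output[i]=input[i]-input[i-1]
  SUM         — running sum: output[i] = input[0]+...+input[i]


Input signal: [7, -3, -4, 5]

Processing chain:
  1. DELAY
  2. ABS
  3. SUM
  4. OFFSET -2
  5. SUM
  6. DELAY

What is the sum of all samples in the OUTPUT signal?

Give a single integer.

Input: [7, -3, -4, 5]
Stage 1 (DELAY): [0, 7, -3, -4] = [0, 7, -3, -4] -> [0, 7, -3, -4]
Stage 2 (ABS): |0|=0, |7|=7, |-3|=3, |-4|=4 -> [0, 7, 3, 4]
Stage 3 (SUM): sum[0..0]=0, sum[0..1]=7, sum[0..2]=10, sum[0..3]=14 -> [0, 7, 10, 14]
Stage 4 (OFFSET -2): 0+-2=-2, 7+-2=5, 10+-2=8, 14+-2=12 -> [-2, 5, 8, 12]
Stage 5 (SUM): sum[0..0]=-2, sum[0..1]=3, sum[0..2]=11, sum[0..3]=23 -> [-2, 3, 11, 23]
Stage 6 (DELAY): [0, -2, 3, 11] = [0, -2, 3, 11] -> [0, -2, 3, 11]
Output sum: 12

Answer: 12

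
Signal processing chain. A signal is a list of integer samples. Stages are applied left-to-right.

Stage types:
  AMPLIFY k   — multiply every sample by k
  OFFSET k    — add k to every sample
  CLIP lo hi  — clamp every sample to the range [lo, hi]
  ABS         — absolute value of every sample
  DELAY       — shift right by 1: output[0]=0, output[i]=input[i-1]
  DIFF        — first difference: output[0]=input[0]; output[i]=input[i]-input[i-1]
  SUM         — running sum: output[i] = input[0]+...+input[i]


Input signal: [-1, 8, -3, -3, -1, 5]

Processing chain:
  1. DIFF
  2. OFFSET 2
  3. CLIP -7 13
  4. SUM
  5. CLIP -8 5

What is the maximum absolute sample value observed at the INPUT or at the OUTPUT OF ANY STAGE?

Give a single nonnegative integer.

Answer: 19

Derivation:
Input: [-1, 8, -3, -3, -1, 5] (max |s|=8)
Stage 1 (DIFF): s[0]=-1, 8--1=9, -3-8=-11, -3--3=0, -1--3=2, 5--1=6 -> [-1, 9, -11, 0, 2, 6] (max |s|=11)
Stage 2 (OFFSET 2): -1+2=1, 9+2=11, -11+2=-9, 0+2=2, 2+2=4, 6+2=8 -> [1, 11, -9, 2, 4, 8] (max |s|=11)
Stage 3 (CLIP -7 13): clip(1,-7,13)=1, clip(11,-7,13)=11, clip(-9,-7,13)=-7, clip(2,-7,13)=2, clip(4,-7,13)=4, clip(8,-7,13)=8 -> [1, 11, -7, 2, 4, 8] (max |s|=11)
Stage 4 (SUM): sum[0..0]=1, sum[0..1]=12, sum[0..2]=5, sum[0..3]=7, sum[0..4]=11, sum[0..5]=19 -> [1, 12, 5, 7, 11, 19] (max |s|=19)
Stage 5 (CLIP -8 5): clip(1,-8,5)=1, clip(12,-8,5)=5, clip(5,-8,5)=5, clip(7,-8,5)=5, clip(11,-8,5)=5, clip(19,-8,5)=5 -> [1, 5, 5, 5, 5, 5] (max |s|=5)
Overall max amplitude: 19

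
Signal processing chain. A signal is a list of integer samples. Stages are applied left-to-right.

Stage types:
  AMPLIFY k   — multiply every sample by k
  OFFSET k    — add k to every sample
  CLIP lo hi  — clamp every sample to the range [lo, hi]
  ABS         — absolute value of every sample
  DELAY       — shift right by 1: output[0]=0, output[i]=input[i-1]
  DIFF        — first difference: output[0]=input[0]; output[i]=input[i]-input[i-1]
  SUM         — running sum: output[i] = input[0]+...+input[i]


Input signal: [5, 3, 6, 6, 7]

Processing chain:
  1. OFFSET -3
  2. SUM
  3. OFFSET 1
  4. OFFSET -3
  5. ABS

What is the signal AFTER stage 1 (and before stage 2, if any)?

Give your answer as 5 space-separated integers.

Input: [5, 3, 6, 6, 7]
Stage 1 (OFFSET -3): 5+-3=2, 3+-3=0, 6+-3=3, 6+-3=3, 7+-3=4 -> [2, 0, 3, 3, 4]

Answer: 2 0 3 3 4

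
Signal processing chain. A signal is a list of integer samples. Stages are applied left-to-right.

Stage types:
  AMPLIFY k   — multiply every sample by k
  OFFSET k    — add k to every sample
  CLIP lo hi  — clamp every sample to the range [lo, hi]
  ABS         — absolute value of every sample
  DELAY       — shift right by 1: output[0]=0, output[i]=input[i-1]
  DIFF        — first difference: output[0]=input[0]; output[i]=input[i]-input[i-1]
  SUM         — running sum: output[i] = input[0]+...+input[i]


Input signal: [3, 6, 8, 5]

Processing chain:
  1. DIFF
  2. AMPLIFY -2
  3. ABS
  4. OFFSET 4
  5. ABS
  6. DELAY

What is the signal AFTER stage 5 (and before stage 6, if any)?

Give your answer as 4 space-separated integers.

Input: [3, 6, 8, 5]
Stage 1 (DIFF): s[0]=3, 6-3=3, 8-6=2, 5-8=-3 -> [3, 3, 2, -3]
Stage 2 (AMPLIFY -2): 3*-2=-6, 3*-2=-6, 2*-2=-4, -3*-2=6 -> [-6, -6, -4, 6]
Stage 3 (ABS): |-6|=6, |-6|=6, |-4|=4, |6|=6 -> [6, 6, 4, 6]
Stage 4 (OFFSET 4): 6+4=10, 6+4=10, 4+4=8, 6+4=10 -> [10, 10, 8, 10]
Stage 5 (ABS): |10|=10, |10|=10, |8|=8, |10|=10 -> [10, 10, 8, 10]

Answer: 10 10 8 10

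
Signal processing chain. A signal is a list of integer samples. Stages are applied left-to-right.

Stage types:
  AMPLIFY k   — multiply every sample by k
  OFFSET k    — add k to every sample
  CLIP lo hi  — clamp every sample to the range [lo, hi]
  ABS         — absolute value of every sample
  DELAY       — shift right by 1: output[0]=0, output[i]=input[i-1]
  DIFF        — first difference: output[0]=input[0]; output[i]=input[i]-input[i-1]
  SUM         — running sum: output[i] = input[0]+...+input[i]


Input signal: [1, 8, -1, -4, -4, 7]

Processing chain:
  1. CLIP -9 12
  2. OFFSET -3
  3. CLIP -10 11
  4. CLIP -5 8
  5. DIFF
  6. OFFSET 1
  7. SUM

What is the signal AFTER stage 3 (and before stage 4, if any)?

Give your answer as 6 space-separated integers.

Input: [1, 8, -1, -4, -4, 7]
Stage 1 (CLIP -9 12): clip(1,-9,12)=1, clip(8,-9,12)=8, clip(-1,-9,12)=-1, clip(-4,-9,12)=-4, clip(-4,-9,12)=-4, clip(7,-9,12)=7 -> [1, 8, -1, -4, -4, 7]
Stage 2 (OFFSET -3): 1+-3=-2, 8+-3=5, -1+-3=-4, -4+-3=-7, -4+-3=-7, 7+-3=4 -> [-2, 5, -4, -7, -7, 4]
Stage 3 (CLIP -10 11): clip(-2,-10,11)=-2, clip(5,-10,11)=5, clip(-4,-10,11)=-4, clip(-7,-10,11)=-7, clip(-7,-10,11)=-7, clip(4,-10,11)=4 -> [-2, 5, -4, -7, -7, 4]

Answer: -2 5 -4 -7 -7 4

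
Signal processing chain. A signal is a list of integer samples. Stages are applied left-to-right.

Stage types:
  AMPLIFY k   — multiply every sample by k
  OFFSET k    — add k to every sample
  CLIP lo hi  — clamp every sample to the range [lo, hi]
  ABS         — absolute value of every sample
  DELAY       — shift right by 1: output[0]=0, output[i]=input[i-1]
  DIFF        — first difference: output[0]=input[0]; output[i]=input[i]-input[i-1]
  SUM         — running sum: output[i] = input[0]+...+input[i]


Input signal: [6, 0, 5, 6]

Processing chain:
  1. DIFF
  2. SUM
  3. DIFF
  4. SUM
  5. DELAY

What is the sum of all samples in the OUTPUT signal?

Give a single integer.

Answer: 11

Derivation:
Input: [6, 0, 5, 6]
Stage 1 (DIFF): s[0]=6, 0-6=-6, 5-0=5, 6-5=1 -> [6, -6, 5, 1]
Stage 2 (SUM): sum[0..0]=6, sum[0..1]=0, sum[0..2]=5, sum[0..3]=6 -> [6, 0, 5, 6]
Stage 3 (DIFF): s[0]=6, 0-6=-6, 5-0=5, 6-5=1 -> [6, -6, 5, 1]
Stage 4 (SUM): sum[0..0]=6, sum[0..1]=0, sum[0..2]=5, sum[0..3]=6 -> [6, 0, 5, 6]
Stage 5 (DELAY): [0, 6, 0, 5] = [0, 6, 0, 5] -> [0, 6, 0, 5]
Output sum: 11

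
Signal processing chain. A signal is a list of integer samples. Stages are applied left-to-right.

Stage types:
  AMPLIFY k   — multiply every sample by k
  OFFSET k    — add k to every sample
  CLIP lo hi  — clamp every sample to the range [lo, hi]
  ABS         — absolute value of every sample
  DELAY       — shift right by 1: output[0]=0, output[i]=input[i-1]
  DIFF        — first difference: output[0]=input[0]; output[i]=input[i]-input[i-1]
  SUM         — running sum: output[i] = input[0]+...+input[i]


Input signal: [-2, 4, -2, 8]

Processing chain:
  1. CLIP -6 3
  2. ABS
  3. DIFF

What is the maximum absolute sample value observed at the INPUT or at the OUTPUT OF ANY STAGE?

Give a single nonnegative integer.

Answer: 8

Derivation:
Input: [-2, 4, -2, 8] (max |s|=8)
Stage 1 (CLIP -6 3): clip(-2,-6,3)=-2, clip(4,-6,3)=3, clip(-2,-6,3)=-2, clip(8,-6,3)=3 -> [-2, 3, -2, 3] (max |s|=3)
Stage 2 (ABS): |-2|=2, |3|=3, |-2|=2, |3|=3 -> [2, 3, 2, 3] (max |s|=3)
Stage 3 (DIFF): s[0]=2, 3-2=1, 2-3=-1, 3-2=1 -> [2, 1, -1, 1] (max |s|=2)
Overall max amplitude: 8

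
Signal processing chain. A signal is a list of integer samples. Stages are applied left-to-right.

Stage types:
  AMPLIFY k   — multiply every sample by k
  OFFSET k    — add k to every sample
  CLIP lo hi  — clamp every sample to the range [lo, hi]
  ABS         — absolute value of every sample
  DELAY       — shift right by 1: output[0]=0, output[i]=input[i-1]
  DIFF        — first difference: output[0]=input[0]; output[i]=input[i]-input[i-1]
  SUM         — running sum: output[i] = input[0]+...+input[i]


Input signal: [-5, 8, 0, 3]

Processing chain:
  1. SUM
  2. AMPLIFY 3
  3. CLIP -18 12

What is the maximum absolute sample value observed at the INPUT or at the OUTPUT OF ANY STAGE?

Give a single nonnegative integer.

Input: [-5, 8, 0, 3] (max |s|=8)
Stage 1 (SUM): sum[0..0]=-5, sum[0..1]=3, sum[0..2]=3, sum[0..3]=6 -> [-5, 3, 3, 6] (max |s|=6)
Stage 2 (AMPLIFY 3): -5*3=-15, 3*3=9, 3*3=9, 6*3=18 -> [-15, 9, 9, 18] (max |s|=18)
Stage 3 (CLIP -18 12): clip(-15,-18,12)=-15, clip(9,-18,12)=9, clip(9,-18,12)=9, clip(18,-18,12)=12 -> [-15, 9, 9, 12] (max |s|=15)
Overall max amplitude: 18

Answer: 18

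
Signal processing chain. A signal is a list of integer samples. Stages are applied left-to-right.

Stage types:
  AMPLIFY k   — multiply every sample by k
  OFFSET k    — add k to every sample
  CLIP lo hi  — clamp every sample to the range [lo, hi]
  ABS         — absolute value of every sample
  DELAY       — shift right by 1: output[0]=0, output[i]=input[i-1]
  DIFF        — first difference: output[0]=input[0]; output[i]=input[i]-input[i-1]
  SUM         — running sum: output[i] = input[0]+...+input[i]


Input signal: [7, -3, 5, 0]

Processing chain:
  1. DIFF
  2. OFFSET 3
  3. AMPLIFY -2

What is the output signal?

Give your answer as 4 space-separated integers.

Input: [7, -3, 5, 0]
Stage 1 (DIFF): s[0]=7, -3-7=-10, 5--3=8, 0-5=-5 -> [7, -10, 8, -5]
Stage 2 (OFFSET 3): 7+3=10, -10+3=-7, 8+3=11, -5+3=-2 -> [10, -7, 11, -2]
Stage 3 (AMPLIFY -2): 10*-2=-20, -7*-2=14, 11*-2=-22, -2*-2=4 -> [-20, 14, -22, 4]

Answer: -20 14 -22 4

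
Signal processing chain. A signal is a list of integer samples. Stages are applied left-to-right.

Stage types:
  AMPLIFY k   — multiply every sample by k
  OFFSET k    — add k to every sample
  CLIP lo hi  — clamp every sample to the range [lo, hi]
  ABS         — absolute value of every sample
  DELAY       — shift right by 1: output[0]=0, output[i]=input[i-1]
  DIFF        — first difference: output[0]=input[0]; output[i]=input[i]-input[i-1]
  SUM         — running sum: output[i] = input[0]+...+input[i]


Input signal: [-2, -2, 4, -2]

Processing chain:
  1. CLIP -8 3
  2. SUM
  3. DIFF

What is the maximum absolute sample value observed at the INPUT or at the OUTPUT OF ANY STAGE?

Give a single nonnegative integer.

Answer: 4

Derivation:
Input: [-2, -2, 4, -2] (max |s|=4)
Stage 1 (CLIP -8 3): clip(-2,-8,3)=-2, clip(-2,-8,3)=-2, clip(4,-8,3)=3, clip(-2,-8,3)=-2 -> [-2, -2, 3, -2] (max |s|=3)
Stage 2 (SUM): sum[0..0]=-2, sum[0..1]=-4, sum[0..2]=-1, sum[0..3]=-3 -> [-2, -4, -1, -3] (max |s|=4)
Stage 3 (DIFF): s[0]=-2, -4--2=-2, -1--4=3, -3--1=-2 -> [-2, -2, 3, -2] (max |s|=3)
Overall max amplitude: 4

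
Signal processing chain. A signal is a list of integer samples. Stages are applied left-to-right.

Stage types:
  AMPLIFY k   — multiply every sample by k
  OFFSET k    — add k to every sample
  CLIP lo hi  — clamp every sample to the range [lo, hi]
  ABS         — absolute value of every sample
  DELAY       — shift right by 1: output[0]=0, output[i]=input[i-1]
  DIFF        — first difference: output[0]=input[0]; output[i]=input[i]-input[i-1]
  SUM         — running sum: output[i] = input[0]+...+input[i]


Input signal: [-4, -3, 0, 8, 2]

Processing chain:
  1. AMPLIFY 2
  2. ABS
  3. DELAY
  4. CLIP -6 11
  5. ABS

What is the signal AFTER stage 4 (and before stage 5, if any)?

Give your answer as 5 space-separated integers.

Answer: 0 8 6 0 11

Derivation:
Input: [-4, -3, 0, 8, 2]
Stage 1 (AMPLIFY 2): -4*2=-8, -3*2=-6, 0*2=0, 8*2=16, 2*2=4 -> [-8, -6, 0, 16, 4]
Stage 2 (ABS): |-8|=8, |-6|=6, |0|=0, |16|=16, |4|=4 -> [8, 6, 0, 16, 4]
Stage 3 (DELAY): [0, 8, 6, 0, 16] = [0, 8, 6, 0, 16] -> [0, 8, 6, 0, 16]
Stage 4 (CLIP -6 11): clip(0,-6,11)=0, clip(8,-6,11)=8, clip(6,-6,11)=6, clip(0,-6,11)=0, clip(16,-6,11)=11 -> [0, 8, 6, 0, 11]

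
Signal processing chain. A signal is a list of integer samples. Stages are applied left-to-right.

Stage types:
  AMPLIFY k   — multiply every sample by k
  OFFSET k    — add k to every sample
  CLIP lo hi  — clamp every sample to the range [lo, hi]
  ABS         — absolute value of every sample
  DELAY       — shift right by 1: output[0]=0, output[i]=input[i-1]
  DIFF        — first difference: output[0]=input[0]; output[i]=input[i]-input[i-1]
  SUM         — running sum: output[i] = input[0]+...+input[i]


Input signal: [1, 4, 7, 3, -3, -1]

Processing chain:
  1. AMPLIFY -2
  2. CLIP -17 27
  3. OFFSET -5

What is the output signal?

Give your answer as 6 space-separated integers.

Input: [1, 4, 7, 3, -3, -1]
Stage 1 (AMPLIFY -2): 1*-2=-2, 4*-2=-8, 7*-2=-14, 3*-2=-6, -3*-2=6, -1*-2=2 -> [-2, -8, -14, -6, 6, 2]
Stage 2 (CLIP -17 27): clip(-2,-17,27)=-2, clip(-8,-17,27)=-8, clip(-14,-17,27)=-14, clip(-6,-17,27)=-6, clip(6,-17,27)=6, clip(2,-17,27)=2 -> [-2, -8, -14, -6, 6, 2]
Stage 3 (OFFSET -5): -2+-5=-7, -8+-5=-13, -14+-5=-19, -6+-5=-11, 6+-5=1, 2+-5=-3 -> [-7, -13, -19, -11, 1, -3]

Answer: -7 -13 -19 -11 1 -3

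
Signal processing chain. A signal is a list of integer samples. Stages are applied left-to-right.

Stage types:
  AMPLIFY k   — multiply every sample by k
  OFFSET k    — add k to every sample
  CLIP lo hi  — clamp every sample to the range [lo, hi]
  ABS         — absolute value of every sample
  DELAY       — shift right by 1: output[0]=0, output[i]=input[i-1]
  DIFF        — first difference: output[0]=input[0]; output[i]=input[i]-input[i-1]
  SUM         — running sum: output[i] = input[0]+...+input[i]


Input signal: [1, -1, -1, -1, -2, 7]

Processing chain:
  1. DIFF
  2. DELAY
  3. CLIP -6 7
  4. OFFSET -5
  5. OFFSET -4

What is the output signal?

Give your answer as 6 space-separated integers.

Answer: -9 -8 -11 -9 -9 -10

Derivation:
Input: [1, -1, -1, -1, -2, 7]
Stage 1 (DIFF): s[0]=1, -1-1=-2, -1--1=0, -1--1=0, -2--1=-1, 7--2=9 -> [1, -2, 0, 0, -1, 9]
Stage 2 (DELAY): [0, 1, -2, 0, 0, -1] = [0, 1, -2, 0, 0, -1] -> [0, 1, -2, 0, 0, -1]
Stage 3 (CLIP -6 7): clip(0,-6,7)=0, clip(1,-6,7)=1, clip(-2,-6,7)=-2, clip(0,-6,7)=0, clip(0,-6,7)=0, clip(-1,-6,7)=-1 -> [0, 1, -2, 0, 0, -1]
Stage 4 (OFFSET -5): 0+-5=-5, 1+-5=-4, -2+-5=-7, 0+-5=-5, 0+-5=-5, -1+-5=-6 -> [-5, -4, -7, -5, -5, -6]
Stage 5 (OFFSET -4): -5+-4=-9, -4+-4=-8, -7+-4=-11, -5+-4=-9, -5+-4=-9, -6+-4=-10 -> [-9, -8, -11, -9, -9, -10]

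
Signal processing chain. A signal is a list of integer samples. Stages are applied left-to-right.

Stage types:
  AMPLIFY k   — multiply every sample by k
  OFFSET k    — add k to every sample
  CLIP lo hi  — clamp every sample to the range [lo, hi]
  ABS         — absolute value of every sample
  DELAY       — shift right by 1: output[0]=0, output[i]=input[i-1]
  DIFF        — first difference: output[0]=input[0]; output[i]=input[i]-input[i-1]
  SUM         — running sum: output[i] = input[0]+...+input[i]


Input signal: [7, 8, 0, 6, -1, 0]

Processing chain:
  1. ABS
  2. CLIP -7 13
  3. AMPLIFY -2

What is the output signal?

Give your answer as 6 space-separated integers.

Input: [7, 8, 0, 6, -1, 0]
Stage 1 (ABS): |7|=7, |8|=8, |0|=0, |6|=6, |-1|=1, |0|=0 -> [7, 8, 0, 6, 1, 0]
Stage 2 (CLIP -7 13): clip(7,-7,13)=7, clip(8,-7,13)=8, clip(0,-7,13)=0, clip(6,-7,13)=6, clip(1,-7,13)=1, clip(0,-7,13)=0 -> [7, 8, 0, 6, 1, 0]
Stage 3 (AMPLIFY -2): 7*-2=-14, 8*-2=-16, 0*-2=0, 6*-2=-12, 1*-2=-2, 0*-2=0 -> [-14, -16, 0, -12, -2, 0]

Answer: -14 -16 0 -12 -2 0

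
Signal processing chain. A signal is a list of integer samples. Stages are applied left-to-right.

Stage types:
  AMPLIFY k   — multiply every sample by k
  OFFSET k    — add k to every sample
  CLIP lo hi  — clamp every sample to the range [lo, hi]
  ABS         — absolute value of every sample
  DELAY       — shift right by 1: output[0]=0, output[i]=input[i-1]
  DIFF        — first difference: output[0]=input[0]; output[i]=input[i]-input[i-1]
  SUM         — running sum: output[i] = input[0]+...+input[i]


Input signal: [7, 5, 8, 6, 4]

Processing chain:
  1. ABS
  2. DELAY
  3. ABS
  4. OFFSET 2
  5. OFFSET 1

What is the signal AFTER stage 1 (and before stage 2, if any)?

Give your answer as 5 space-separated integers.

Input: [7, 5, 8, 6, 4]
Stage 1 (ABS): |7|=7, |5|=5, |8|=8, |6|=6, |4|=4 -> [7, 5, 8, 6, 4]

Answer: 7 5 8 6 4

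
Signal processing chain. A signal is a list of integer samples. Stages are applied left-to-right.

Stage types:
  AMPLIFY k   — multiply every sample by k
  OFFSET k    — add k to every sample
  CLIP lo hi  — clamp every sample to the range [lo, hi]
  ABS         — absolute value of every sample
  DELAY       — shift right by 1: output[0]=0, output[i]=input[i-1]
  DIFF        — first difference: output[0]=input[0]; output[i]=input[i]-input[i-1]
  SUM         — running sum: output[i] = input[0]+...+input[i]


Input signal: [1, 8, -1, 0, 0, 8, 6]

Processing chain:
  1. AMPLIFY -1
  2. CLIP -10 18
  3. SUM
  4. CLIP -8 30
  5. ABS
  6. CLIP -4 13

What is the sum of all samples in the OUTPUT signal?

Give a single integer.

Answer: 49

Derivation:
Input: [1, 8, -1, 0, 0, 8, 6]
Stage 1 (AMPLIFY -1): 1*-1=-1, 8*-1=-8, -1*-1=1, 0*-1=0, 0*-1=0, 8*-1=-8, 6*-1=-6 -> [-1, -8, 1, 0, 0, -8, -6]
Stage 2 (CLIP -10 18): clip(-1,-10,18)=-1, clip(-8,-10,18)=-8, clip(1,-10,18)=1, clip(0,-10,18)=0, clip(0,-10,18)=0, clip(-8,-10,18)=-8, clip(-6,-10,18)=-6 -> [-1, -8, 1, 0, 0, -8, -6]
Stage 3 (SUM): sum[0..0]=-1, sum[0..1]=-9, sum[0..2]=-8, sum[0..3]=-8, sum[0..4]=-8, sum[0..5]=-16, sum[0..6]=-22 -> [-1, -9, -8, -8, -8, -16, -22]
Stage 4 (CLIP -8 30): clip(-1,-8,30)=-1, clip(-9,-8,30)=-8, clip(-8,-8,30)=-8, clip(-8,-8,30)=-8, clip(-8,-8,30)=-8, clip(-16,-8,30)=-8, clip(-22,-8,30)=-8 -> [-1, -8, -8, -8, -8, -8, -8]
Stage 5 (ABS): |-1|=1, |-8|=8, |-8|=8, |-8|=8, |-8|=8, |-8|=8, |-8|=8 -> [1, 8, 8, 8, 8, 8, 8]
Stage 6 (CLIP -4 13): clip(1,-4,13)=1, clip(8,-4,13)=8, clip(8,-4,13)=8, clip(8,-4,13)=8, clip(8,-4,13)=8, clip(8,-4,13)=8, clip(8,-4,13)=8 -> [1, 8, 8, 8, 8, 8, 8]
Output sum: 49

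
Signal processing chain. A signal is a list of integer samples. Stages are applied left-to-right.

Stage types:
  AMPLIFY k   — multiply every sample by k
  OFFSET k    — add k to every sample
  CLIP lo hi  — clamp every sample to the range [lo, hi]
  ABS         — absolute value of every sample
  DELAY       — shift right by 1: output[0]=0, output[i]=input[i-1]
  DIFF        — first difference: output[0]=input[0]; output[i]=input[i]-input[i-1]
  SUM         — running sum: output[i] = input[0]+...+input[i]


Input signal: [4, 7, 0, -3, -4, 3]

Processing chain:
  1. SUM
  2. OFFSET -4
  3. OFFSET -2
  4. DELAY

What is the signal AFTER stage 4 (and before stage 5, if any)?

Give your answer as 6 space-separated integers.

Input: [4, 7, 0, -3, -4, 3]
Stage 1 (SUM): sum[0..0]=4, sum[0..1]=11, sum[0..2]=11, sum[0..3]=8, sum[0..4]=4, sum[0..5]=7 -> [4, 11, 11, 8, 4, 7]
Stage 2 (OFFSET -4): 4+-4=0, 11+-4=7, 11+-4=7, 8+-4=4, 4+-4=0, 7+-4=3 -> [0, 7, 7, 4, 0, 3]
Stage 3 (OFFSET -2): 0+-2=-2, 7+-2=5, 7+-2=5, 4+-2=2, 0+-2=-2, 3+-2=1 -> [-2, 5, 5, 2, -2, 1]
Stage 4 (DELAY): [0, -2, 5, 5, 2, -2] = [0, -2, 5, 5, 2, -2] -> [0, -2, 5, 5, 2, -2]

Answer: 0 -2 5 5 2 -2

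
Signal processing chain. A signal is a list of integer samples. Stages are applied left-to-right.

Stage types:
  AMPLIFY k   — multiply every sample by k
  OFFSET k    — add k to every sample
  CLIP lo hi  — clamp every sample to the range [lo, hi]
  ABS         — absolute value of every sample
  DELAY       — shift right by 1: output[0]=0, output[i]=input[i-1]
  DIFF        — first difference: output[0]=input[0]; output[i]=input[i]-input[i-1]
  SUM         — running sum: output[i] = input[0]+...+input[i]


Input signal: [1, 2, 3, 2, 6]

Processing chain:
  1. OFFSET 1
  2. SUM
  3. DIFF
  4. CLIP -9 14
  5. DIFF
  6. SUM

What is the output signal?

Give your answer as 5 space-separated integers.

Input: [1, 2, 3, 2, 6]
Stage 1 (OFFSET 1): 1+1=2, 2+1=3, 3+1=4, 2+1=3, 6+1=7 -> [2, 3, 4, 3, 7]
Stage 2 (SUM): sum[0..0]=2, sum[0..1]=5, sum[0..2]=9, sum[0..3]=12, sum[0..4]=19 -> [2, 5, 9, 12, 19]
Stage 3 (DIFF): s[0]=2, 5-2=3, 9-5=4, 12-9=3, 19-12=7 -> [2, 3, 4, 3, 7]
Stage 4 (CLIP -9 14): clip(2,-9,14)=2, clip(3,-9,14)=3, clip(4,-9,14)=4, clip(3,-9,14)=3, clip(7,-9,14)=7 -> [2, 3, 4, 3, 7]
Stage 5 (DIFF): s[0]=2, 3-2=1, 4-3=1, 3-4=-1, 7-3=4 -> [2, 1, 1, -1, 4]
Stage 6 (SUM): sum[0..0]=2, sum[0..1]=3, sum[0..2]=4, sum[0..3]=3, sum[0..4]=7 -> [2, 3, 4, 3, 7]

Answer: 2 3 4 3 7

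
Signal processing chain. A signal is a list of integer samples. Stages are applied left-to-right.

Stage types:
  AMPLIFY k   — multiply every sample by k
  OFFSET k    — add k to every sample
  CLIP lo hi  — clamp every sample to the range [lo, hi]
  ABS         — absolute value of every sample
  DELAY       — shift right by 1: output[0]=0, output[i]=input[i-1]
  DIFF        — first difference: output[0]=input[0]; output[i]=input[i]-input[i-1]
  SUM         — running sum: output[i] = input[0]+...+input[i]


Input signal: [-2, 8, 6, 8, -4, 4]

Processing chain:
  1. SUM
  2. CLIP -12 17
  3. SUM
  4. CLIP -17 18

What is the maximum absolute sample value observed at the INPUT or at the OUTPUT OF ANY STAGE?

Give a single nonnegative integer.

Answer: 66

Derivation:
Input: [-2, 8, 6, 8, -4, 4] (max |s|=8)
Stage 1 (SUM): sum[0..0]=-2, sum[0..1]=6, sum[0..2]=12, sum[0..3]=20, sum[0..4]=16, sum[0..5]=20 -> [-2, 6, 12, 20, 16, 20] (max |s|=20)
Stage 2 (CLIP -12 17): clip(-2,-12,17)=-2, clip(6,-12,17)=6, clip(12,-12,17)=12, clip(20,-12,17)=17, clip(16,-12,17)=16, clip(20,-12,17)=17 -> [-2, 6, 12, 17, 16, 17] (max |s|=17)
Stage 3 (SUM): sum[0..0]=-2, sum[0..1]=4, sum[0..2]=16, sum[0..3]=33, sum[0..4]=49, sum[0..5]=66 -> [-2, 4, 16, 33, 49, 66] (max |s|=66)
Stage 4 (CLIP -17 18): clip(-2,-17,18)=-2, clip(4,-17,18)=4, clip(16,-17,18)=16, clip(33,-17,18)=18, clip(49,-17,18)=18, clip(66,-17,18)=18 -> [-2, 4, 16, 18, 18, 18] (max |s|=18)
Overall max amplitude: 66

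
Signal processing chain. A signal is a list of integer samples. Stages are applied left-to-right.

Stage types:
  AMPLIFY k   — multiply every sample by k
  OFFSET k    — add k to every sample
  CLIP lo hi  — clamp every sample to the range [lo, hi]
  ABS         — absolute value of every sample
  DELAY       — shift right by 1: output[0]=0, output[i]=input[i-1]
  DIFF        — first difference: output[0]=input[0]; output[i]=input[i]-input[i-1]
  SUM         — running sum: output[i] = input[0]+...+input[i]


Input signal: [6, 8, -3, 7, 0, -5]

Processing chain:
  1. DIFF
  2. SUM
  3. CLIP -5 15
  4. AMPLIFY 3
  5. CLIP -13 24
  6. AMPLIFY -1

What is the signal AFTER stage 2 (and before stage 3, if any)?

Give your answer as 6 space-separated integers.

Answer: 6 8 -3 7 0 -5

Derivation:
Input: [6, 8, -3, 7, 0, -5]
Stage 1 (DIFF): s[0]=6, 8-6=2, -3-8=-11, 7--3=10, 0-7=-7, -5-0=-5 -> [6, 2, -11, 10, -7, -5]
Stage 2 (SUM): sum[0..0]=6, sum[0..1]=8, sum[0..2]=-3, sum[0..3]=7, sum[0..4]=0, sum[0..5]=-5 -> [6, 8, -3, 7, 0, -5]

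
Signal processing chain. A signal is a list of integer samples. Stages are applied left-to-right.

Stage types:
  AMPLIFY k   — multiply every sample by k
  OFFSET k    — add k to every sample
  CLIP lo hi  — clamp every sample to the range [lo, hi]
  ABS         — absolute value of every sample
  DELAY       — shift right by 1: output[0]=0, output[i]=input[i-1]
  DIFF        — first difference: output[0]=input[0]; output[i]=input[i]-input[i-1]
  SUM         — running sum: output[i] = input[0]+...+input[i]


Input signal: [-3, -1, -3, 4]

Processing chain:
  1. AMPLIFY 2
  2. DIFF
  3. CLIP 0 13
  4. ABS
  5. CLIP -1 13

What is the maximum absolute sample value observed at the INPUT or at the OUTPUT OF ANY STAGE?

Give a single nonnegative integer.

Input: [-3, -1, -3, 4] (max |s|=4)
Stage 1 (AMPLIFY 2): -3*2=-6, -1*2=-2, -3*2=-6, 4*2=8 -> [-6, -2, -6, 8] (max |s|=8)
Stage 2 (DIFF): s[0]=-6, -2--6=4, -6--2=-4, 8--6=14 -> [-6, 4, -4, 14] (max |s|=14)
Stage 3 (CLIP 0 13): clip(-6,0,13)=0, clip(4,0,13)=4, clip(-4,0,13)=0, clip(14,0,13)=13 -> [0, 4, 0, 13] (max |s|=13)
Stage 4 (ABS): |0|=0, |4|=4, |0|=0, |13|=13 -> [0, 4, 0, 13] (max |s|=13)
Stage 5 (CLIP -1 13): clip(0,-1,13)=0, clip(4,-1,13)=4, clip(0,-1,13)=0, clip(13,-1,13)=13 -> [0, 4, 0, 13] (max |s|=13)
Overall max amplitude: 14

Answer: 14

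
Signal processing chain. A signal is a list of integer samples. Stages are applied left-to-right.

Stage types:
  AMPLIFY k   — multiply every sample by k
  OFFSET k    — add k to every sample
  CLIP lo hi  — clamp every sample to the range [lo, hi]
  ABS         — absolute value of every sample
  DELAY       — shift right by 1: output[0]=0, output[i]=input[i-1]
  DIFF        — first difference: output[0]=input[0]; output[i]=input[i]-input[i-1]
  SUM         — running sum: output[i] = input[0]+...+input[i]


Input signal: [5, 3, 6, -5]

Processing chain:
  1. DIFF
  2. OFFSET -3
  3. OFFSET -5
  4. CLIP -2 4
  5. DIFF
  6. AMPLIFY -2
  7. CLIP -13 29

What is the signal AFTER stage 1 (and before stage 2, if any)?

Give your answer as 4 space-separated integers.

Answer: 5 -2 3 -11

Derivation:
Input: [5, 3, 6, -5]
Stage 1 (DIFF): s[0]=5, 3-5=-2, 6-3=3, -5-6=-11 -> [5, -2, 3, -11]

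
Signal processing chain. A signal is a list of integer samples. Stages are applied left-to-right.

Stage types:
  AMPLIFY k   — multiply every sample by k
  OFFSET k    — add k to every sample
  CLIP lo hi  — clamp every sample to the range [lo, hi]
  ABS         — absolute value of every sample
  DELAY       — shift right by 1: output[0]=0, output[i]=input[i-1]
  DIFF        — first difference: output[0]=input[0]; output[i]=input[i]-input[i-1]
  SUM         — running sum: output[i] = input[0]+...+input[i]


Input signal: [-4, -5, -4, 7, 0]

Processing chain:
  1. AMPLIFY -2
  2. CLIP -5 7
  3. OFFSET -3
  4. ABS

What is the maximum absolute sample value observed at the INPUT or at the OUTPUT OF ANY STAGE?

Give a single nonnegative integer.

Answer: 14

Derivation:
Input: [-4, -5, -4, 7, 0] (max |s|=7)
Stage 1 (AMPLIFY -2): -4*-2=8, -5*-2=10, -4*-2=8, 7*-2=-14, 0*-2=0 -> [8, 10, 8, -14, 0] (max |s|=14)
Stage 2 (CLIP -5 7): clip(8,-5,7)=7, clip(10,-5,7)=7, clip(8,-5,7)=7, clip(-14,-5,7)=-5, clip(0,-5,7)=0 -> [7, 7, 7, -5, 0] (max |s|=7)
Stage 3 (OFFSET -3): 7+-3=4, 7+-3=4, 7+-3=4, -5+-3=-8, 0+-3=-3 -> [4, 4, 4, -8, -3] (max |s|=8)
Stage 4 (ABS): |4|=4, |4|=4, |4|=4, |-8|=8, |-3|=3 -> [4, 4, 4, 8, 3] (max |s|=8)
Overall max amplitude: 14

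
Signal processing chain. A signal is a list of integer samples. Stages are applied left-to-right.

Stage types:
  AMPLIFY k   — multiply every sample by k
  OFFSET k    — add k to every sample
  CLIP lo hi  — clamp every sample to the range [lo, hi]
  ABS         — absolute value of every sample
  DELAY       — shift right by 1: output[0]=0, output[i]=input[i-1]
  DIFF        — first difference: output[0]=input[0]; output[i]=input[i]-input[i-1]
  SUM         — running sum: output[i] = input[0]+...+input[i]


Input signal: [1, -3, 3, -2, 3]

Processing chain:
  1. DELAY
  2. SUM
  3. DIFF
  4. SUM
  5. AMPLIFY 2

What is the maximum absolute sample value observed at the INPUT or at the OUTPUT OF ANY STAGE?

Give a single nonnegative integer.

Answer: 4

Derivation:
Input: [1, -3, 3, -2, 3] (max |s|=3)
Stage 1 (DELAY): [0, 1, -3, 3, -2] = [0, 1, -3, 3, -2] -> [0, 1, -3, 3, -2] (max |s|=3)
Stage 2 (SUM): sum[0..0]=0, sum[0..1]=1, sum[0..2]=-2, sum[0..3]=1, sum[0..4]=-1 -> [0, 1, -2, 1, -1] (max |s|=2)
Stage 3 (DIFF): s[0]=0, 1-0=1, -2-1=-3, 1--2=3, -1-1=-2 -> [0, 1, -3, 3, -2] (max |s|=3)
Stage 4 (SUM): sum[0..0]=0, sum[0..1]=1, sum[0..2]=-2, sum[0..3]=1, sum[0..4]=-1 -> [0, 1, -2, 1, -1] (max |s|=2)
Stage 5 (AMPLIFY 2): 0*2=0, 1*2=2, -2*2=-4, 1*2=2, -1*2=-2 -> [0, 2, -4, 2, -2] (max |s|=4)
Overall max amplitude: 4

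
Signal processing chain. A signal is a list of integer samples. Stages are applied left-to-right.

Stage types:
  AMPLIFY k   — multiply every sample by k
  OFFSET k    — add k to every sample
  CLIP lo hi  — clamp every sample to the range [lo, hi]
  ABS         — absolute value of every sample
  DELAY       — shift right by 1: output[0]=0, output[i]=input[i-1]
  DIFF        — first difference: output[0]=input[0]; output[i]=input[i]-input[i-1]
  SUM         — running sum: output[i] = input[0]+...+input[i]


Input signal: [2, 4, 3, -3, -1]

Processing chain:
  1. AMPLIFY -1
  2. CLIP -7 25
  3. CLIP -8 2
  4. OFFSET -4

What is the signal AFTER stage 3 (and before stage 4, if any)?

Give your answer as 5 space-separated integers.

Answer: -2 -4 -3 2 1

Derivation:
Input: [2, 4, 3, -3, -1]
Stage 1 (AMPLIFY -1): 2*-1=-2, 4*-1=-4, 3*-1=-3, -3*-1=3, -1*-1=1 -> [-2, -4, -3, 3, 1]
Stage 2 (CLIP -7 25): clip(-2,-7,25)=-2, clip(-4,-7,25)=-4, clip(-3,-7,25)=-3, clip(3,-7,25)=3, clip(1,-7,25)=1 -> [-2, -4, -3, 3, 1]
Stage 3 (CLIP -8 2): clip(-2,-8,2)=-2, clip(-4,-8,2)=-4, clip(-3,-8,2)=-3, clip(3,-8,2)=2, clip(1,-8,2)=1 -> [-2, -4, -3, 2, 1]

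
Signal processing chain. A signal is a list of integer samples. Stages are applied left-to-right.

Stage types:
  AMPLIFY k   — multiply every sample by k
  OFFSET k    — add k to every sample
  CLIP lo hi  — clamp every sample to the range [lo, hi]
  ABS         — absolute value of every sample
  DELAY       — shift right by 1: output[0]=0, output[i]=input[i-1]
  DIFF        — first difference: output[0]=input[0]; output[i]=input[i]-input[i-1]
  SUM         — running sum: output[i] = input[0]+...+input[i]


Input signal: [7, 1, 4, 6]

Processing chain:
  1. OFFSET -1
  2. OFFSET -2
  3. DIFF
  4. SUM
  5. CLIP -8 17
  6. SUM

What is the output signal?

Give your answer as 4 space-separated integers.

Answer: 4 2 3 6

Derivation:
Input: [7, 1, 4, 6]
Stage 1 (OFFSET -1): 7+-1=6, 1+-1=0, 4+-1=3, 6+-1=5 -> [6, 0, 3, 5]
Stage 2 (OFFSET -2): 6+-2=4, 0+-2=-2, 3+-2=1, 5+-2=3 -> [4, -2, 1, 3]
Stage 3 (DIFF): s[0]=4, -2-4=-6, 1--2=3, 3-1=2 -> [4, -6, 3, 2]
Stage 4 (SUM): sum[0..0]=4, sum[0..1]=-2, sum[0..2]=1, sum[0..3]=3 -> [4, -2, 1, 3]
Stage 5 (CLIP -8 17): clip(4,-8,17)=4, clip(-2,-8,17)=-2, clip(1,-8,17)=1, clip(3,-8,17)=3 -> [4, -2, 1, 3]
Stage 6 (SUM): sum[0..0]=4, sum[0..1]=2, sum[0..2]=3, sum[0..3]=6 -> [4, 2, 3, 6]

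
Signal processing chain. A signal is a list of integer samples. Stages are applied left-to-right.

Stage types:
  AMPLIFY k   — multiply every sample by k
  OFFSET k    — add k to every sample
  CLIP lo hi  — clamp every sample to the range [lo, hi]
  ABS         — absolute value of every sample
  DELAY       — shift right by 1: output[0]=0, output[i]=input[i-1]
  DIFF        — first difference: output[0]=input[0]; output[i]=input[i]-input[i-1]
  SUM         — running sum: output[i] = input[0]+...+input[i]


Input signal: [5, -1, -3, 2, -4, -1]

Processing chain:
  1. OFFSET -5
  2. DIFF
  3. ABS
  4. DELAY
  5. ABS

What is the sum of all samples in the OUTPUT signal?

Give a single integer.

Input: [5, -1, -3, 2, -4, -1]
Stage 1 (OFFSET -5): 5+-5=0, -1+-5=-6, -3+-5=-8, 2+-5=-3, -4+-5=-9, -1+-5=-6 -> [0, -6, -8, -3, -9, -6]
Stage 2 (DIFF): s[0]=0, -6-0=-6, -8--6=-2, -3--8=5, -9--3=-6, -6--9=3 -> [0, -6, -2, 5, -6, 3]
Stage 3 (ABS): |0|=0, |-6|=6, |-2|=2, |5|=5, |-6|=6, |3|=3 -> [0, 6, 2, 5, 6, 3]
Stage 4 (DELAY): [0, 0, 6, 2, 5, 6] = [0, 0, 6, 2, 5, 6] -> [0, 0, 6, 2, 5, 6]
Stage 5 (ABS): |0|=0, |0|=0, |6|=6, |2|=2, |5|=5, |6|=6 -> [0, 0, 6, 2, 5, 6]
Output sum: 19

Answer: 19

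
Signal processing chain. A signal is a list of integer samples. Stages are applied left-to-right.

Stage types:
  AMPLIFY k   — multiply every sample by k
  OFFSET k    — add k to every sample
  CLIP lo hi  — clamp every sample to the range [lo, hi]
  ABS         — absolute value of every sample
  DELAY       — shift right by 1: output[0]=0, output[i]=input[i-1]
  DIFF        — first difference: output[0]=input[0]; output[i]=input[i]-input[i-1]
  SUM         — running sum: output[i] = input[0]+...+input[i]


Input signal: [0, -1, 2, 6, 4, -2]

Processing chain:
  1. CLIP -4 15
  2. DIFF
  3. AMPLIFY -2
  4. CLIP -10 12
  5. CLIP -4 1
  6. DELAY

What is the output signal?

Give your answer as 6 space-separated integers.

Input: [0, -1, 2, 6, 4, -2]
Stage 1 (CLIP -4 15): clip(0,-4,15)=0, clip(-1,-4,15)=-1, clip(2,-4,15)=2, clip(6,-4,15)=6, clip(4,-4,15)=4, clip(-2,-4,15)=-2 -> [0, -1, 2, 6, 4, -2]
Stage 2 (DIFF): s[0]=0, -1-0=-1, 2--1=3, 6-2=4, 4-6=-2, -2-4=-6 -> [0, -1, 3, 4, -2, -6]
Stage 3 (AMPLIFY -2): 0*-2=0, -1*-2=2, 3*-2=-6, 4*-2=-8, -2*-2=4, -6*-2=12 -> [0, 2, -6, -8, 4, 12]
Stage 4 (CLIP -10 12): clip(0,-10,12)=0, clip(2,-10,12)=2, clip(-6,-10,12)=-6, clip(-8,-10,12)=-8, clip(4,-10,12)=4, clip(12,-10,12)=12 -> [0, 2, -6, -8, 4, 12]
Stage 5 (CLIP -4 1): clip(0,-4,1)=0, clip(2,-4,1)=1, clip(-6,-4,1)=-4, clip(-8,-4,1)=-4, clip(4,-4,1)=1, clip(12,-4,1)=1 -> [0, 1, -4, -4, 1, 1]
Stage 6 (DELAY): [0, 0, 1, -4, -4, 1] = [0, 0, 1, -4, -4, 1] -> [0, 0, 1, -4, -4, 1]

Answer: 0 0 1 -4 -4 1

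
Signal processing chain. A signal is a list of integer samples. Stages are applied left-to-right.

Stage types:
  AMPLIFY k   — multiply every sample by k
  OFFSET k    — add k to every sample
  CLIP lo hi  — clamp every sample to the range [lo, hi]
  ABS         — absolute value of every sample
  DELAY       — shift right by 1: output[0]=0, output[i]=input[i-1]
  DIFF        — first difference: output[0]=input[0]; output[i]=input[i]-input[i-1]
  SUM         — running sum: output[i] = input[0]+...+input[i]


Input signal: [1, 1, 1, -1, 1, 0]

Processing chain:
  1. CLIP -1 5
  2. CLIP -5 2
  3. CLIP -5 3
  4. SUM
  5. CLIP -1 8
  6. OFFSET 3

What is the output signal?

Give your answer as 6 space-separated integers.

Input: [1, 1, 1, -1, 1, 0]
Stage 1 (CLIP -1 5): clip(1,-1,5)=1, clip(1,-1,5)=1, clip(1,-1,5)=1, clip(-1,-1,5)=-1, clip(1,-1,5)=1, clip(0,-1,5)=0 -> [1, 1, 1, -1, 1, 0]
Stage 2 (CLIP -5 2): clip(1,-5,2)=1, clip(1,-5,2)=1, clip(1,-5,2)=1, clip(-1,-5,2)=-1, clip(1,-5,2)=1, clip(0,-5,2)=0 -> [1, 1, 1, -1, 1, 0]
Stage 3 (CLIP -5 3): clip(1,-5,3)=1, clip(1,-5,3)=1, clip(1,-5,3)=1, clip(-1,-5,3)=-1, clip(1,-5,3)=1, clip(0,-5,3)=0 -> [1, 1, 1, -1, 1, 0]
Stage 4 (SUM): sum[0..0]=1, sum[0..1]=2, sum[0..2]=3, sum[0..3]=2, sum[0..4]=3, sum[0..5]=3 -> [1, 2, 3, 2, 3, 3]
Stage 5 (CLIP -1 8): clip(1,-1,8)=1, clip(2,-1,8)=2, clip(3,-1,8)=3, clip(2,-1,8)=2, clip(3,-1,8)=3, clip(3,-1,8)=3 -> [1, 2, 3, 2, 3, 3]
Stage 6 (OFFSET 3): 1+3=4, 2+3=5, 3+3=6, 2+3=5, 3+3=6, 3+3=6 -> [4, 5, 6, 5, 6, 6]

Answer: 4 5 6 5 6 6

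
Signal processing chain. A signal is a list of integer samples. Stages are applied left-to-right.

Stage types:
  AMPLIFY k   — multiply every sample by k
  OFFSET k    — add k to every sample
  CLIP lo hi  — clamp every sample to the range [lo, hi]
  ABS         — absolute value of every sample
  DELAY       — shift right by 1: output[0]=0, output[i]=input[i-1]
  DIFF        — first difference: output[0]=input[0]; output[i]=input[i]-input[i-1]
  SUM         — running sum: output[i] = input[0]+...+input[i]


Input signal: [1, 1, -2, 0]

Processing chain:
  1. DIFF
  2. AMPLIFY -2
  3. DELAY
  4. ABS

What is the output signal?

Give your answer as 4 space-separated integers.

Answer: 0 2 0 6

Derivation:
Input: [1, 1, -2, 0]
Stage 1 (DIFF): s[0]=1, 1-1=0, -2-1=-3, 0--2=2 -> [1, 0, -3, 2]
Stage 2 (AMPLIFY -2): 1*-2=-2, 0*-2=0, -3*-2=6, 2*-2=-4 -> [-2, 0, 6, -4]
Stage 3 (DELAY): [0, -2, 0, 6] = [0, -2, 0, 6] -> [0, -2, 0, 6]
Stage 4 (ABS): |0|=0, |-2|=2, |0|=0, |6|=6 -> [0, 2, 0, 6]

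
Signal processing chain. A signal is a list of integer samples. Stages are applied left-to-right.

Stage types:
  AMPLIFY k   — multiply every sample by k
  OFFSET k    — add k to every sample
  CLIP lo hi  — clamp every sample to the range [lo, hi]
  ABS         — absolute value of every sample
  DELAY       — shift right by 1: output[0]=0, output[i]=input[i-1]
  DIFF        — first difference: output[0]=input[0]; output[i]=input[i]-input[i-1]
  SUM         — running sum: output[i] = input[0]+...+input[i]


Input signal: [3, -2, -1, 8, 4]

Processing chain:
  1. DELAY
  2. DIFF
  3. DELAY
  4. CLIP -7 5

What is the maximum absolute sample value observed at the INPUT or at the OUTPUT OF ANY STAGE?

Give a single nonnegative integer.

Answer: 9

Derivation:
Input: [3, -2, -1, 8, 4] (max |s|=8)
Stage 1 (DELAY): [0, 3, -2, -1, 8] = [0, 3, -2, -1, 8] -> [0, 3, -2, -1, 8] (max |s|=8)
Stage 2 (DIFF): s[0]=0, 3-0=3, -2-3=-5, -1--2=1, 8--1=9 -> [0, 3, -5, 1, 9] (max |s|=9)
Stage 3 (DELAY): [0, 0, 3, -5, 1] = [0, 0, 3, -5, 1] -> [0, 0, 3, -5, 1] (max |s|=5)
Stage 4 (CLIP -7 5): clip(0,-7,5)=0, clip(0,-7,5)=0, clip(3,-7,5)=3, clip(-5,-7,5)=-5, clip(1,-7,5)=1 -> [0, 0, 3, -5, 1] (max |s|=5)
Overall max amplitude: 9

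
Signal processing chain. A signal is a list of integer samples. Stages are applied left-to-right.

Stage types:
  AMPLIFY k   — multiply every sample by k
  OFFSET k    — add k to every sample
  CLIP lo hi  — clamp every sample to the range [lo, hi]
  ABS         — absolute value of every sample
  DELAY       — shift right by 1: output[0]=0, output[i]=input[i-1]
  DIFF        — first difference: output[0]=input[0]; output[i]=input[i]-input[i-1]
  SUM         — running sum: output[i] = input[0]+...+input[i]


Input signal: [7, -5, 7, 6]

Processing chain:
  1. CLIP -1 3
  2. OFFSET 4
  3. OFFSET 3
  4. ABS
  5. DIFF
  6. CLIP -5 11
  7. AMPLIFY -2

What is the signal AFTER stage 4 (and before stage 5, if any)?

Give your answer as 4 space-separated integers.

Answer: 10 6 10 10

Derivation:
Input: [7, -5, 7, 6]
Stage 1 (CLIP -1 3): clip(7,-1,3)=3, clip(-5,-1,3)=-1, clip(7,-1,3)=3, clip(6,-1,3)=3 -> [3, -1, 3, 3]
Stage 2 (OFFSET 4): 3+4=7, -1+4=3, 3+4=7, 3+4=7 -> [7, 3, 7, 7]
Stage 3 (OFFSET 3): 7+3=10, 3+3=6, 7+3=10, 7+3=10 -> [10, 6, 10, 10]
Stage 4 (ABS): |10|=10, |6|=6, |10|=10, |10|=10 -> [10, 6, 10, 10]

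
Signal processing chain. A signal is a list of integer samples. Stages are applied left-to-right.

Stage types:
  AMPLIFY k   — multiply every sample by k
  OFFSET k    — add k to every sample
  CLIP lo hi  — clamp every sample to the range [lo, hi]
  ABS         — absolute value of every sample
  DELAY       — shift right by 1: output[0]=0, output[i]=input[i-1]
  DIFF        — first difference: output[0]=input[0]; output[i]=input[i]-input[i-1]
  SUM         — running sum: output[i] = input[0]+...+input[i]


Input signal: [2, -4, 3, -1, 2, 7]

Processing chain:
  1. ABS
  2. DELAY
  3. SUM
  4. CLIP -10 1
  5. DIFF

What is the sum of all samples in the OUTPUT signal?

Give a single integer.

Input: [2, -4, 3, -1, 2, 7]
Stage 1 (ABS): |2|=2, |-4|=4, |3|=3, |-1|=1, |2|=2, |7|=7 -> [2, 4, 3, 1, 2, 7]
Stage 2 (DELAY): [0, 2, 4, 3, 1, 2] = [0, 2, 4, 3, 1, 2] -> [0, 2, 4, 3, 1, 2]
Stage 3 (SUM): sum[0..0]=0, sum[0..1]=2, sum[0..2]=6, sum[0..3]=9, sum[0..4]=10, sum[0..5]=12 -> [0, 2, 6, 9, 10, 12]
Stage 4 (CLIP -10 1): clip(0,-10,1)=0, clip(2,-10,1)=1, clip(6,-10,1)=1, clip(9,-10,1)=1, clip(10,-10,1)=1, clip(12,-10,1)=1 -> [0, 1, 1, 1, 1, 1]
Stage 5 (DIFF): s[0]=0, 1-0=1, 1-1=0, 1-1=0, 1-1=0, 1-1=0 -> [0, 1, 0, 0, 0, 0]
Output sum: 1

Answer: 1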